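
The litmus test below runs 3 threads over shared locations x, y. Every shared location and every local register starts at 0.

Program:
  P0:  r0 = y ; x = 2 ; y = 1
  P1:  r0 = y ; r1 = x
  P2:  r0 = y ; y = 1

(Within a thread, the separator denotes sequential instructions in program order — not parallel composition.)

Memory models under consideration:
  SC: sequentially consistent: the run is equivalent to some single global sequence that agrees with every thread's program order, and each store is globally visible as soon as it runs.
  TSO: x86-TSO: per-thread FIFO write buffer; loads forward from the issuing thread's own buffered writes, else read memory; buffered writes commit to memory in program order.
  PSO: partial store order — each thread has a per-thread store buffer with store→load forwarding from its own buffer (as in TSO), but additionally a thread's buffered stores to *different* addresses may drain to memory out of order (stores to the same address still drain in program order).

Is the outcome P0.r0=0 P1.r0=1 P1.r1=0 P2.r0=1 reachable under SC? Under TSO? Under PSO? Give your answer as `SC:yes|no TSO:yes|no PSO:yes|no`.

SC:no TSO:no PSO:yes

outcome vector order: (P0.r0,P1.r0,P1.r1,P2.r0)
SC: 11 outcomes — {0000, 0001, 0020, 0021, 0100, 0120, 0121, 1000, 1020, 1100, 1120}
TSO: 11 outcomes — {0000, 0001, 0020, 0021, 0100, 0120, 0121, 1000, 1020, 1100, 1120}
PSO: 12 outcomes — {0000, 0001, 0020, 0021, 0100, 0101, 0120, 0121, 1000, 1020, 1100, 1120}
target 0101 ∈ {PSO}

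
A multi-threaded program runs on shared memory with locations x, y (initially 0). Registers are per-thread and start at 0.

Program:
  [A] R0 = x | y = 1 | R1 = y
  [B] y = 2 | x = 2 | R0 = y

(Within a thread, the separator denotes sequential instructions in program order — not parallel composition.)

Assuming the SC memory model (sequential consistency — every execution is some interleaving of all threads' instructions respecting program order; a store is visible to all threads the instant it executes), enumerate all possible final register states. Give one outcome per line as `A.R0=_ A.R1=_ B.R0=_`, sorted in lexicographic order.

outcome vector order: (A.R0,A.R1,B.R0)
|SC outcomes| = 5

A.R0=0 A.R1=1 B.R0=1
A.R0=0 A.R1=1 B.R0=2
A.R0=0 A.R1=2 B.R0=2
A.R0=2 A.R1=1 B.R0=1
A.R0=2 A.R1=1 B.R0=2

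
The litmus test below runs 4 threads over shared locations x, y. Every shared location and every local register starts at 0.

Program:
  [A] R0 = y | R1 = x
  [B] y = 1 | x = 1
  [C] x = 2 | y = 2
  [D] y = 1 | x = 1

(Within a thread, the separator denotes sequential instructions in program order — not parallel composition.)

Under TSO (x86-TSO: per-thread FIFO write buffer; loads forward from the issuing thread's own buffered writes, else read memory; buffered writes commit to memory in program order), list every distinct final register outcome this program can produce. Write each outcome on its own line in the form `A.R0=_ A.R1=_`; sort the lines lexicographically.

outcome vector order: (A.R0,A.R1)
|TSO outcomes| = 8

A.R0=0 A.R1=0
A.R0=0 A.R1=1
A.R0=0 A.R1=2
A.R0=1 A.R1=0
A.R0=1 A.R1=1
A.R0=1 A.R1=2
A.R0=2 A.R1=1
A.R0=2 A.R1=2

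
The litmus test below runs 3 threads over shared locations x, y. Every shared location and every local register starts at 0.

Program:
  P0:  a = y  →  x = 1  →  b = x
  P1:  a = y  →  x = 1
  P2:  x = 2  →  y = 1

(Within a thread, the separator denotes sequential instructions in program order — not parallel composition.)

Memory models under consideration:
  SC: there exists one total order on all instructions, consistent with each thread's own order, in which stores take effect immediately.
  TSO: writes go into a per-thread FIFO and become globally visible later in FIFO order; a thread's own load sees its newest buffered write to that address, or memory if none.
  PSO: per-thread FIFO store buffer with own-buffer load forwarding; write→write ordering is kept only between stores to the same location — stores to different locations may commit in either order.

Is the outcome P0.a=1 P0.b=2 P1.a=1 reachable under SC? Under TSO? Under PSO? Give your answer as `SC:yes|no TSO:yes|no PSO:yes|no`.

outcome vector order: (P0.a,P0.b,P1.a)
SC: 6 outcomes — {0/1/0; 0/1/1; 0/2/0; 0/2/1; 1/1/0; 1/1/1}
TSO: 6 outcomes — {0/1/0; 0/1/1; 0/2/0; 0/2/1; 1/1/0; 1/1/1}
PSO: 8 outcomes — {0/1/0; 0/1/1; 0/2/0; 0/2/1; 1/1/0; 1/1/1; 1/2/0; 1/2/1}
target 1/2/1 ∈ {PSO}

SC:no TSO:no PSO:yes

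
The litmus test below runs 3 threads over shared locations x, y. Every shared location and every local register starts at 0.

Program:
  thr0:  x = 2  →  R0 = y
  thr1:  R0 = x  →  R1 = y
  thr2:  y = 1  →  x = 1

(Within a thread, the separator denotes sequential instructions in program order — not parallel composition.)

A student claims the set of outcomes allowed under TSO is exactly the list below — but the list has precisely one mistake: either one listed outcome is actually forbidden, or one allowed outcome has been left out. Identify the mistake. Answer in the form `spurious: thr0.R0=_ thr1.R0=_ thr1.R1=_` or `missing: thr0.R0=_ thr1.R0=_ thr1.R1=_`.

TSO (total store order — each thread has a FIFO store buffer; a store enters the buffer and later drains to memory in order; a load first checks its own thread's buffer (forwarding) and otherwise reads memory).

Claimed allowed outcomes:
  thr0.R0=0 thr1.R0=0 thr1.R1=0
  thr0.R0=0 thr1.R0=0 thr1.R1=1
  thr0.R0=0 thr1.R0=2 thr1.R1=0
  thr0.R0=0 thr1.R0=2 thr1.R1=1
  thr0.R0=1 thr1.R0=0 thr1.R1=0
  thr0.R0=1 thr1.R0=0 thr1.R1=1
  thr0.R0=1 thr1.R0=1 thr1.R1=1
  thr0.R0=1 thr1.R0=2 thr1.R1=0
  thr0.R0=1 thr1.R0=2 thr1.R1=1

outcome vector order: (thr0.R0,thr1.R0,thr1.R1)
[TSO] allowed = {0/0/0, 0/0/1, 0/1/1, 0/2/0, 0/2/1, 1/0/0, 1/0/1, 1/1/1, 1/2/0, 1/2/1}
TSO∖claimed = {0/1/1}

missing: thr0.R0=0 thr1.R0=1 thr1.R1=1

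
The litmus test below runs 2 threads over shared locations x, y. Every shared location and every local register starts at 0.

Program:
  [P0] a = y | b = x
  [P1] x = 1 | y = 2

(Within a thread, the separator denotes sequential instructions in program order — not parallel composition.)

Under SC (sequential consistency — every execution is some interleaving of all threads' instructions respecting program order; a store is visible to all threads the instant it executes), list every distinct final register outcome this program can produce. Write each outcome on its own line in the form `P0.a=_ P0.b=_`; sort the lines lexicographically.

P0.a=0 P0.b=0
P0.a=0 P0.b=1
P0.a=2 P0.b=1

outcome vector order: (P0.a,P0.b)
|SC outcomes| = 3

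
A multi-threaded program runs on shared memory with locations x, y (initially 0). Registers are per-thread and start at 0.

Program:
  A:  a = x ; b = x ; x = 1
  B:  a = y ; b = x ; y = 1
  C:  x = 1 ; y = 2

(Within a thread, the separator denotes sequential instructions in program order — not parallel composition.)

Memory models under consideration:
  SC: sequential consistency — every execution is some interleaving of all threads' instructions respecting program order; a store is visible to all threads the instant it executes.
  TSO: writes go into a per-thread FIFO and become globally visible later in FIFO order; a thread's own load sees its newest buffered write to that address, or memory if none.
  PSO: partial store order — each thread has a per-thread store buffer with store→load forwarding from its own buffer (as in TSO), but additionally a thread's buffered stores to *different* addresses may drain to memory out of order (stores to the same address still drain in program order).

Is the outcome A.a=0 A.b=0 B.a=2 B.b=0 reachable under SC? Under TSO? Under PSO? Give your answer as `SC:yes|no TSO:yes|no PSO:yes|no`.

SC:no TSO:no PSO:yes

outcome vector order: (A.a,A.b,B.a,B.b)
[SC] allowed = {0000 0001 0021 0100 0101 0121 1100 1101 1121}
[TSO] allowed = {0000 0001 0021 0100 0101 0121 1100 1101 1121}
[PSO] allowed = {0000 0001 0020 0021 0100 0101 0120 0121 1100 1101 1120 1121}
target 0020 ∈ {PSO}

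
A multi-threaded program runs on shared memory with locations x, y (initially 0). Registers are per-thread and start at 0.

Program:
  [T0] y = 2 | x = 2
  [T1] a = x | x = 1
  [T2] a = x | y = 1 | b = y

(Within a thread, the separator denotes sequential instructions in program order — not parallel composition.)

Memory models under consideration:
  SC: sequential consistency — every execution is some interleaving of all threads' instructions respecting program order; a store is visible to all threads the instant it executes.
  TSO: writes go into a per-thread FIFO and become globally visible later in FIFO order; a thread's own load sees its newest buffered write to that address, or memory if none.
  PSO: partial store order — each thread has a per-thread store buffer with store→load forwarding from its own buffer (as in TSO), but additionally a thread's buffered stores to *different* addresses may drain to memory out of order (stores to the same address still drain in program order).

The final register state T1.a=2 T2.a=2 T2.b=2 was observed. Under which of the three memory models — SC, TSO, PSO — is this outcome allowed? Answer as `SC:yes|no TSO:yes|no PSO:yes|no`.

outcome vector order: (T1.a,T2.a,T2.b)
SC (9): <0 0 1> <0 0 2> <0 1 1> <0 1 2> <0 2 1> <2 0 1> <2 0 2> <2 1 1> <2 2 1>
TSO (9): <0 0 1> <0 0 2> <0 1 1> <0 1 2> <0 2 1> <2 0 1> <2 0 2> <2 1 1> <2 2 1>
PSO (12): <0 0 1> <0 0 2> <0 1 1> <0 1 2> <0 2 1> <0 2 2> <2 0 1> <2 0 2> <2 1 1> <2 1 2> <2 2 1> <2 2 2>
target <2 2 2> ∈ {PSO}

SC:no TSO:no PSO:yes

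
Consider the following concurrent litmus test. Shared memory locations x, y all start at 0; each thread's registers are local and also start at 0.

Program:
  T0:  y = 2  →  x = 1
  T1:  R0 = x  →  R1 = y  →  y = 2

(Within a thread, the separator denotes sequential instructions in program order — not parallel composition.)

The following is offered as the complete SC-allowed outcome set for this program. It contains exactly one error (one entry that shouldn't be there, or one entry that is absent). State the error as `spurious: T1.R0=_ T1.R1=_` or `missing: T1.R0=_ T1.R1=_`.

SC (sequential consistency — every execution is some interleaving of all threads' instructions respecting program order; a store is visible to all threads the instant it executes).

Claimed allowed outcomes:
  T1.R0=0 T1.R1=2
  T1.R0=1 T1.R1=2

missing: T1.R0=0 T1.R1=0

outcome vector order: (T1.R0,T1.R1)
under SC → (0,0); (0,2); (1,2)
SC∖claimed = {(0,0)}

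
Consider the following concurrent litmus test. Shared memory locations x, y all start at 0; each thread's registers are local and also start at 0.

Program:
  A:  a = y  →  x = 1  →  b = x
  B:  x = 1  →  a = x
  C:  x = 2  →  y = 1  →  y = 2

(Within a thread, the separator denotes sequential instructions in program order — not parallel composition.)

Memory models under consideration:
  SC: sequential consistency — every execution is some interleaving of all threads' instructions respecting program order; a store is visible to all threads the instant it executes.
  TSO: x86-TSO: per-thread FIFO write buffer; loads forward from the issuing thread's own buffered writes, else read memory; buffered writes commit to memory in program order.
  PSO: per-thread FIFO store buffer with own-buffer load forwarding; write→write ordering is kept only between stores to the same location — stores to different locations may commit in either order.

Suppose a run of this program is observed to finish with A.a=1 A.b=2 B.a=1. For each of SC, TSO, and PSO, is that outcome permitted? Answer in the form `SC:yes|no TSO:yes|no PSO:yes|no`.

outcome vector order: (A.a,A.b,B.a)
[SC] allowed = {(0,1,1) (0,1,2) (0,2,1) (0,2,2) (1,1,1) (1,1,2) (2,1,1) (2,1,2)}
[TSO] allowed = {(0,1,1) (0,1,2) (0,2,1) (0,2,2) (1,1,1) (1,1,2) (2,1,1) (2,1,2)}
[PSO] allowed = {(0,1,1) (0,1,2) (0,2,1) (0,2,2) (1,1,1) (1,1,2) (1,2,1) (1,2,2) (2,1,1) (2,1,2) (2,2,1) (2,2,2)}
target (1,2,1) ∈ {PSO}

SC:no TSO:no PSO:yes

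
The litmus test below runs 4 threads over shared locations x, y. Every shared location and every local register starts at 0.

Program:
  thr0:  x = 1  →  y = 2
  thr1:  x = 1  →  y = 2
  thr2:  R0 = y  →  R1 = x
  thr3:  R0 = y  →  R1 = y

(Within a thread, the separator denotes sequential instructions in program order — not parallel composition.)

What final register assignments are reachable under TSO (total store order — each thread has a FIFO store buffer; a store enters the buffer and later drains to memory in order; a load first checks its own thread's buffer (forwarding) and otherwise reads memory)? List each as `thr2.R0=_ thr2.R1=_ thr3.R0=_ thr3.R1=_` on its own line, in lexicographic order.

outcome vector order: (thr2.R0,thr2.R1,thr3.R0,thr3.R1)
|TSO outcomes| = 9

thr2.R0=0 thr2.R1=0 thr3.R0=0 thr3.R1=0
thr2.R0=0 thr2.R1=0 thr3.R0=0 thr3.R1=2
thr2.R0=0 thr2.R1=0 thr3.R0=2 thr3.R1=2
thr2.R0=0 thr2.R1=1 thr3.R0=0 thr3.R1=0
thr2.R0=0 thr2.R1=1 thr3.R0=0 thr3.R1=2
thr2.R0=0 thr2.R1=1 thr3.R0=2 thr3.R1=2
thr2.R0=2 thr2.R1=1 thr3.R0=0 thr3.R1=0
thr2.R0=2 thr2.R1=1 thr3.R0=0 thr3.R1=2
thr2.R0=2 thr2.R1=1 thr3.R0=2 thr3.R1=2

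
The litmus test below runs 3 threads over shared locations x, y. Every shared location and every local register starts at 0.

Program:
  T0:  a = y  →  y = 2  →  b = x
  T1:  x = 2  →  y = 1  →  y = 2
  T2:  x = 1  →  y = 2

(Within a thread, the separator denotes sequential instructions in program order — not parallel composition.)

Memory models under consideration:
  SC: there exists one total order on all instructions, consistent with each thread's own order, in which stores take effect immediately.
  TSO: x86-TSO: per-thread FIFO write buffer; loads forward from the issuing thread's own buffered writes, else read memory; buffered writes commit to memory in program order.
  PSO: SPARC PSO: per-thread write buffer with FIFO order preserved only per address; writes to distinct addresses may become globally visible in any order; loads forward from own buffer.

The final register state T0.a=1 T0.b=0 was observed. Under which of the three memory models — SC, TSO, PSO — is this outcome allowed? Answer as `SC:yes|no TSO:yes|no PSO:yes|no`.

SC:no TSO:no PSO:yes

outcome vector order: (T0.a,T0.b)
under SC → <0 0> <0 1> <0 2> <1 1> <1 2> <2 1> <2 2>
under TSO → <0 0> <0 1> <0 2> <1 1> <1 2> <2 1> <2 2>
under PSO → <0 0> <0 1> <0 2> <1 0> <1 1> <1 2> <2 0> <2 1> <2 2>
target <1 0> ∈ {PSO}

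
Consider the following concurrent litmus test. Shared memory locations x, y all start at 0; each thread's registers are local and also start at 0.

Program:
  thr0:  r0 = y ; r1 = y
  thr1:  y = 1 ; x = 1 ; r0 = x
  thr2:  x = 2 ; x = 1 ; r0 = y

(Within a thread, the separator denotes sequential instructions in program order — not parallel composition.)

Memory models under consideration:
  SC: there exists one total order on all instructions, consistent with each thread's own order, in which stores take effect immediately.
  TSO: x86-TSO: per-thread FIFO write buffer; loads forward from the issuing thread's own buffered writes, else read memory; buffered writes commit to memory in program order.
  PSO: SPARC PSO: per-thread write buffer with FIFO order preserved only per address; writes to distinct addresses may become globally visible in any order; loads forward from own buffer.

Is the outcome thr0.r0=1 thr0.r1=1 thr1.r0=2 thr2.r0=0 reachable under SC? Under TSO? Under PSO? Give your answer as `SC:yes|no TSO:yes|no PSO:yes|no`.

SC:no TSO:yes PSO:yes

outcome vector order: (thr0.r0,thr0.r1,thr1.r0,thr2.r0)
SC (9): 0/0/1/0; 0/0/1/1; 0/0/2/1; 0/1/1/0; 0/1/1/1; 0/1/2/1; 1/1/1/0; 1/1/1/1; 1/1/2/1
TSO (12): 0/0/1/0; 0/0/1/1; 0/0/2/0; 0/0/2/1; 0/1/1/0; 0/1/1/1; 0/1/2/0; 0/1/2/1; 1/1/1/0; 1/1/1/1; 1/1/2/0; 1/1/2/1
PSO (12): 0/0/1/0; 0/0/1/1; 0/0/2/0; 0/0/2/1; 0/1/1/0; 0/1/1/1; 0/1/2/0; 0/1/2/1; 1/1/1/0; 1/1/1/1; 1/1/2/0; 1/1/2/1
target 1/1/2/0 ∈ {TSO,PSO}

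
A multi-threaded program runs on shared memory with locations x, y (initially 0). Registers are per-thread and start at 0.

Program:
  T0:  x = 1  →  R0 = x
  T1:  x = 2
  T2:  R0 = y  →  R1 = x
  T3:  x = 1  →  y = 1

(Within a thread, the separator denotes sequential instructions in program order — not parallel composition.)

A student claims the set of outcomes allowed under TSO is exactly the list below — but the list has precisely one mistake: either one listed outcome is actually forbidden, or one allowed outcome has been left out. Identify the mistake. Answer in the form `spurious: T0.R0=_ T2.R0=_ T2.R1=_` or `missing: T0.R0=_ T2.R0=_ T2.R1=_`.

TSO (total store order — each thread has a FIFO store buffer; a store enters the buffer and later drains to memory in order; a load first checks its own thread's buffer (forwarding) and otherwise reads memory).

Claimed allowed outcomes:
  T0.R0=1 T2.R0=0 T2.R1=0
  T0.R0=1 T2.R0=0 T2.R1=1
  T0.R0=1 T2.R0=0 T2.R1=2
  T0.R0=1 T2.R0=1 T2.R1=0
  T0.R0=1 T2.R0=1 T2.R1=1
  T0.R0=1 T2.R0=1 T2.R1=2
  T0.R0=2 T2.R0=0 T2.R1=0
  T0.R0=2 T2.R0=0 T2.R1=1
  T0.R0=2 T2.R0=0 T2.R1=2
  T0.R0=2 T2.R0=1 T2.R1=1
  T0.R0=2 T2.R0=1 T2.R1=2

spurious: T0.R0=1 T2.R0=1 T2.R1=0

outcome vector order: (T0.R0,T2.R0,T2.R1)
TSO: 10 outcomes — {100; 101; 102; 111; 112; 200; 201; 202; 211; 212}
claimed∖TSO = {110}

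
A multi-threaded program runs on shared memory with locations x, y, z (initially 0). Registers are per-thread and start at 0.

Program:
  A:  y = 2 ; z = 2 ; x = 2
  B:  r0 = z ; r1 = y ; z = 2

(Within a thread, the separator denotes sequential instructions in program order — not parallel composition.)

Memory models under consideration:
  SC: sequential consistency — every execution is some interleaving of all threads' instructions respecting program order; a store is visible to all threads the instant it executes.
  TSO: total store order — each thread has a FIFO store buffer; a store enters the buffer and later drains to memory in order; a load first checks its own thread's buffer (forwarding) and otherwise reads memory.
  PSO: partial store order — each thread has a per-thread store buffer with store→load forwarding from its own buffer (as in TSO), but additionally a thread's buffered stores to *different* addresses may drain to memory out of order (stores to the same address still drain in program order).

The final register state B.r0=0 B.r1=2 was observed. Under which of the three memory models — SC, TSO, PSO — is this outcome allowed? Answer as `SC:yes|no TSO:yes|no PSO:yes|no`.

outcome vector order: (B.r0,B.r1)
[SC] allowed = {(0,0); (0,2); (2,2)}
[TSO] allowed = {(0,0); (0,2); (2,2)}
[PSO] allowed = {(0,0); (0,2); (2,0); (2,2)}
target (0,2) ∈ {SC,TSO,PSO}

SC:yes TSO:yes PSO:yes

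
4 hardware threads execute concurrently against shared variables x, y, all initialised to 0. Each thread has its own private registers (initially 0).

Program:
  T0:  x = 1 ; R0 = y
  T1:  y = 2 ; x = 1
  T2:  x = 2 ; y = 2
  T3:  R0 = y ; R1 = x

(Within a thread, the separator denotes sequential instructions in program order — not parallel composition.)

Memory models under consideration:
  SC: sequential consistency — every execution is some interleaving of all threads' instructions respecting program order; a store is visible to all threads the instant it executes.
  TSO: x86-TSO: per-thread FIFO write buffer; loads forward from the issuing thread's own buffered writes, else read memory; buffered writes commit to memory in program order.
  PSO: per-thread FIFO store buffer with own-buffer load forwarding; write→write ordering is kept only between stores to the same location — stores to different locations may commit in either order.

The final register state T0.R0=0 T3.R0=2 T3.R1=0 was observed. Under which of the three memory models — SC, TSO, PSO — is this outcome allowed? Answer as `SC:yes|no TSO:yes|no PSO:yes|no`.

SC:no TSO:yes PSO:yes

outcome vector order: (T0.R0,T3.R0,T3.R1)
[SC] allowed = {0/0/0 0/0/1 0/0/2 0/2/1 0/2/2 2/0/0 2/0/1 2/0/2 2/2/0 2/2/1 2/2/2}
[TSO] allowed = {0/0/0 0/0/1 0/0/2 0/2/0 0/2/1 0/2/2 2/0/0 2/0/1 2/0/2 2/2/0 2/2/1 2/2/2}
[PSO] allowed = {0/0/0 0/0/1 0/0/2 0/2/0 0/2/1 0/2/2 2/0/0 2/0/1 2/0/2 2/2/0 2/2/1 2/2/2}
target 0/2/0 ∈ {TSO,PSO}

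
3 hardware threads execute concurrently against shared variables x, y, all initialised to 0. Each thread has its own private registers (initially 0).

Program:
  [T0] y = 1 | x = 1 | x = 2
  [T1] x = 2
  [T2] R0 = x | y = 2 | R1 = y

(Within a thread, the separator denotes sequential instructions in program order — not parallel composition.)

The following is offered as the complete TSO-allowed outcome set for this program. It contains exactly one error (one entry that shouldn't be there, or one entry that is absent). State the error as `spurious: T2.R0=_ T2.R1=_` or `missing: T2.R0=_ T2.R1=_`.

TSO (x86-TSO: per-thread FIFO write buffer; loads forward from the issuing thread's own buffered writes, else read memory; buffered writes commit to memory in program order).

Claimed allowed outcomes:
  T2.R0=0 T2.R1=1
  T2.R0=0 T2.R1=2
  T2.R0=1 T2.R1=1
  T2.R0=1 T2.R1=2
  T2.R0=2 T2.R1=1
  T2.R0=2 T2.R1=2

spurious: T2.R0=1 T2.R1=1

outcome vector order: (T2.R0,T2.R1)
TSO (5): 01; 02; 12; 21; 22
claimed∖TSO = {11}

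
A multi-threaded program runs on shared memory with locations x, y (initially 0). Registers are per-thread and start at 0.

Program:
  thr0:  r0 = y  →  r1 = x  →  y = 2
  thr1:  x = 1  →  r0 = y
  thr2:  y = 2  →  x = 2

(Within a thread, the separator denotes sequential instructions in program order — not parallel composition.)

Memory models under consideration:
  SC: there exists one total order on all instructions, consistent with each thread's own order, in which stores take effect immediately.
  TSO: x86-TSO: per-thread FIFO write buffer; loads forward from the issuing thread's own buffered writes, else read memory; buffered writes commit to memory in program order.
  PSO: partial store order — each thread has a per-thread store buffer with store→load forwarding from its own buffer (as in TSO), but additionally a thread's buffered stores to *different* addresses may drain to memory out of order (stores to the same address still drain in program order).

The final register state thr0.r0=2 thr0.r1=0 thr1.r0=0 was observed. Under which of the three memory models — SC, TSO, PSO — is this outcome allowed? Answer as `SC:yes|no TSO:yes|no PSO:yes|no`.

SC:no TSO:yes PSO:yes

outcome vector order: (thr0.r0,thr0.r1,thr1.r0)
under SC → 0/0/0; 0/0/2; 0/1/0; 0/1/2; 0/2/0; 0/2/2; 2/0/2; 2/1/0; 2/1/2; 2/2/0; 2/2/2
under TSO → 0/0/0; 0/0/2; 0/1/0; 0/1/2; 0/2/0; 0/2/2; 2/0/0; 2/0/2; 2/1/0; 2/1/2; 2/2/0; 2/2/2
under PSO → 0/0/0; 0/0/2; 0/1/0; 0/1/2; 0/2/0; 0/2/2; 2/0/0; 2/0/2; 2/1/0; 2/1/2; 2/2/0; 2/2/2
target 2/0/0 ∈ {TSO,PSO}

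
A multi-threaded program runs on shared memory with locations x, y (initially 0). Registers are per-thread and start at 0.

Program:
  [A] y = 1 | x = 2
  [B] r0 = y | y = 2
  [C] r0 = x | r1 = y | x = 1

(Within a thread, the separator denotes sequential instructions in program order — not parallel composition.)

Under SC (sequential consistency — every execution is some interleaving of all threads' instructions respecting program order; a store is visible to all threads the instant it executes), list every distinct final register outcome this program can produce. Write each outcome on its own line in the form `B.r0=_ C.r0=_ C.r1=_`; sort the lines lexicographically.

B.r0=0 C.r0=0 C.r1=0
B.r0=0 C.r0=0 C.r1=1
B.r0=0 C.r0=0 C.r1=2
B.r0=0 C.r0=2 C.r1=1
B.r0=0 C.r0=2 C.r1=2
B.r0=1 C.r0=0 C.r1=0
B.r0=1 C.r0=0 C.r1=1
B.r0=1 C.r0=0 C.r1=2
B.r0=1 C.r0=2 C.r1=1
B.r0=1 C.r0=2 C.r1=2

outcome vector order: (B.r0,C.r0,C.r1)
|SC outcomes| = 10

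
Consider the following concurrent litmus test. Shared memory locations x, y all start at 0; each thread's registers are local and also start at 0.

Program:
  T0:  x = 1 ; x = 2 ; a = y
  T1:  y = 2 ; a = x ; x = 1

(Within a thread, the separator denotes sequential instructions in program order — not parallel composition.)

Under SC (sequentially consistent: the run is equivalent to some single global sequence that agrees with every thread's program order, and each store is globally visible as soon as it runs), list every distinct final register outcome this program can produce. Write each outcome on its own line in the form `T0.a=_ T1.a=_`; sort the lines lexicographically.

outcome vector order: (T0.a,T1.a)
|SC outcomes| = 4

T0.a=0 T1.a=2
T0.a=2 T1.a=0
T0.a=2 T1.a=1
T0.a=2 T1.a=2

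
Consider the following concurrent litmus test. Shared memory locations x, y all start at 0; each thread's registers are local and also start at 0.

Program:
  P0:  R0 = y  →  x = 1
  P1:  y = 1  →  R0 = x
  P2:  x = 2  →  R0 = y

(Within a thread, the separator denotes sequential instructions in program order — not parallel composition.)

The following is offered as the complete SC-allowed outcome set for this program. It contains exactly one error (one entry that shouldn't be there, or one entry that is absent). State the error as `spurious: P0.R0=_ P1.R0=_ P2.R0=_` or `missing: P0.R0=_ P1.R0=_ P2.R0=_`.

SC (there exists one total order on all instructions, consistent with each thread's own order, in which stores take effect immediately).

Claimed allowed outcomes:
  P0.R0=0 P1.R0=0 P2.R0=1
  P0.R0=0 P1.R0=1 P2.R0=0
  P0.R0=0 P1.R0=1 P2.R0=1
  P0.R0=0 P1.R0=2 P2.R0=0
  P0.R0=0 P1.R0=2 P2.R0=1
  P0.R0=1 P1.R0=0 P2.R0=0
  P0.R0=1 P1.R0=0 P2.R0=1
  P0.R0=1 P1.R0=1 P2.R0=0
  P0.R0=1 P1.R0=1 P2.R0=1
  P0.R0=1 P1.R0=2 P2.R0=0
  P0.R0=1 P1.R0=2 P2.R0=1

outcome vector order: (P0.R0,P1.R0,P2.R0)
[SC] allowed = {(0,0,1) (0,1,0) (0,1,1) (0,2,0) (0,2,1) (1,0,1) (1,1,0) (1,1,1) (1,2,0) (1,2,1)}
claimed∖SC = {(1,0,0)}

spurious: P0.R0=1 P1.R0=0 P2.R0=0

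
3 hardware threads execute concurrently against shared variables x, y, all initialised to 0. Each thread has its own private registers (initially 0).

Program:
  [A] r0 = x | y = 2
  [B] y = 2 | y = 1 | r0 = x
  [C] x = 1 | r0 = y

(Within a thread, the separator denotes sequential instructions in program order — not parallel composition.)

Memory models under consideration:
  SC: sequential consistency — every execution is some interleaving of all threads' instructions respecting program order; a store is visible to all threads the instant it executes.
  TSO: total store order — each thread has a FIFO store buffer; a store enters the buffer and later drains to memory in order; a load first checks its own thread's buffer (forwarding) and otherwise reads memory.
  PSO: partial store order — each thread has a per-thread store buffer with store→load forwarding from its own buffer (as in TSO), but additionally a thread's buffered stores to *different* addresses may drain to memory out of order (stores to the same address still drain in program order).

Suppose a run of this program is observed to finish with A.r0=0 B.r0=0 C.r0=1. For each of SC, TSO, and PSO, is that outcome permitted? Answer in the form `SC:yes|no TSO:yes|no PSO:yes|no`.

SC:yes TSO:yes PSO:yes

outcome vector order: (A.r0,B.r0,C.r0)
[SC] allowed = {0/0/1; 0/0/2; 0/1/0; 0/1/1; 0/1/2; 1/0/1; 1/0/2; 1/1/0; 1/1/1; 1/1/2}
[TSO] allowed = {0/0/0; 0/0/1; 0/0/2; 0/1/0; 0/1/1; 0/1/2; 1/0/0; 1/0/1; 1/0/2; 1/1/0; 1/1/1; 1/1/2}
[PSO] allowed = {0/0/0; 0/0/1; 0/0/2; 0/1/0; 0/1/1; 0/1/2; 1/0/0; 1/0/1; 1/0/2; 1/1/0; 1/1/1; 1/1/2}
target 0/0/1 ∈ {SC,TSO,PSO}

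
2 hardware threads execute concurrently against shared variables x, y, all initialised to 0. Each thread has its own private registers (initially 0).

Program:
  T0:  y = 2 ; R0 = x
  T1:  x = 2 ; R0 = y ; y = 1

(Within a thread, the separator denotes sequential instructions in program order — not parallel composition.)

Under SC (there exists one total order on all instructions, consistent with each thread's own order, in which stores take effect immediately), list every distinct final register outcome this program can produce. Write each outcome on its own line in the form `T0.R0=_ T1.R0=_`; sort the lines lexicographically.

outcome vector order: (T0.R0,T1.R0)
|SC outcomes| = 3

T0.R0=0 T1.R0=2
T0.R0=2 T1.R0=0
T0.R0=2 T1.R0=2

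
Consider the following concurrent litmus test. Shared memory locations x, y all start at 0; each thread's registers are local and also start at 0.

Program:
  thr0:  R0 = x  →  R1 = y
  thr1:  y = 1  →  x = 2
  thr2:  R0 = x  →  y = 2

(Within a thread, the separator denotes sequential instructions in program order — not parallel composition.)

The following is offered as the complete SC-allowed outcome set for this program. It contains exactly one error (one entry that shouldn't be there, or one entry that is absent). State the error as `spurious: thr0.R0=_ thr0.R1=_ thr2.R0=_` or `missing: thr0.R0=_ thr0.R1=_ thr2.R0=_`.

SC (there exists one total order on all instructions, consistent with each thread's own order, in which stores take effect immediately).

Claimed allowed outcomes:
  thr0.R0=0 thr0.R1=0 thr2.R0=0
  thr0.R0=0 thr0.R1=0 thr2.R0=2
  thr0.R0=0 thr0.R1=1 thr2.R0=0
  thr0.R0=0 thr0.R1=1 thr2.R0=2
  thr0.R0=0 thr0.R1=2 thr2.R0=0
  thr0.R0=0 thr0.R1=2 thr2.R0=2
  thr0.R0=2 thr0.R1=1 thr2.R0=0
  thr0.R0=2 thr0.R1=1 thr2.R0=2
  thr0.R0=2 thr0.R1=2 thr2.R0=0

outcome vector order: (thr0.R0,thr0.R1,thr2.R0)
SC (10): 000, 002, 010, 012, 020, 022, 210, 212, 220, 222
SC∖claimed = {222}

missing: thr0.R0=2 thr0.R1=2 thr2.R0=2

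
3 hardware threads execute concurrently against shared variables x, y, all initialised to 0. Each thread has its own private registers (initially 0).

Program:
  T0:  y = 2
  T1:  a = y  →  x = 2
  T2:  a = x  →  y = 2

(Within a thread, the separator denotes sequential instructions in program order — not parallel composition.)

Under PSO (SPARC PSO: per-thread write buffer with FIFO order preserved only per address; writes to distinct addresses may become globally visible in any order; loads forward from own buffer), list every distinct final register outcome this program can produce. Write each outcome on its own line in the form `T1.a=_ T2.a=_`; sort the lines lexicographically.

T1.a=0 T2.a=0
T1.a=0 T2.a=2
T1.a=2 T2.a=0
T1.a=2 T2.a=2

outcome vector order: (T1.a,T2.a)
|PSO outcomes| = 4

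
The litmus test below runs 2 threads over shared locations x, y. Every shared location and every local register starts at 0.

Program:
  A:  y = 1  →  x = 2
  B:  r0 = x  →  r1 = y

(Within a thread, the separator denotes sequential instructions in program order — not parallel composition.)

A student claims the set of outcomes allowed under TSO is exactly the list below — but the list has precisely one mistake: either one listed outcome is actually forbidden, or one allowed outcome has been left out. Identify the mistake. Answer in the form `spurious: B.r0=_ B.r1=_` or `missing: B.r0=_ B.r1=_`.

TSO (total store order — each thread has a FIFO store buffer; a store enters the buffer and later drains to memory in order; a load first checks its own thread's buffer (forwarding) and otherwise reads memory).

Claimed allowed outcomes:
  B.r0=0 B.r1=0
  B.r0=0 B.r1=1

outcome vector order: (B.r0,B.r1)
[TSO] allowed = {00, 01, 21}
TSO∖claimed = {21}

missing: B.r0=2 B.r1=1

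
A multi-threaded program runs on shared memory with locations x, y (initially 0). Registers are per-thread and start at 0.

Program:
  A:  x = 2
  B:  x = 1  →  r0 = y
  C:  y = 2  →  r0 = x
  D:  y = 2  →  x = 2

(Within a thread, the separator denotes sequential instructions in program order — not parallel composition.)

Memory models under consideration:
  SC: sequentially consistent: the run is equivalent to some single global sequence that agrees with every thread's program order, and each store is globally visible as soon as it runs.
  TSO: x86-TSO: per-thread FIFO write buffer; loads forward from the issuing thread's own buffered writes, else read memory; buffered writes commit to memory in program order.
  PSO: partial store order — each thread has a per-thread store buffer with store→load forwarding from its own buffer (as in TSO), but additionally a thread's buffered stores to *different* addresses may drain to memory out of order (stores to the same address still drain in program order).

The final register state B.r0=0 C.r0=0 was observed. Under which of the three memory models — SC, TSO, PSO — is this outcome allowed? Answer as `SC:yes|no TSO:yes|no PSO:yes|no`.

outcome vector order: (B.r0,C.r0)
[SC] allowed = {<0 1>, <0 2>, <2 0>, <2 1>, <2 2>}
[TSO] allowed = {<0 0>, <0 1>, <0 2>, <2 0>, <2 1>, <2 2>}
[PSO] allowed = {<0 0>, <0 1>, <0 2>, <2 0>, <2 1>, <2 2>}
target <0 0> ∈ {TSO,PSO}

SC:no TSO:yes PSO:yes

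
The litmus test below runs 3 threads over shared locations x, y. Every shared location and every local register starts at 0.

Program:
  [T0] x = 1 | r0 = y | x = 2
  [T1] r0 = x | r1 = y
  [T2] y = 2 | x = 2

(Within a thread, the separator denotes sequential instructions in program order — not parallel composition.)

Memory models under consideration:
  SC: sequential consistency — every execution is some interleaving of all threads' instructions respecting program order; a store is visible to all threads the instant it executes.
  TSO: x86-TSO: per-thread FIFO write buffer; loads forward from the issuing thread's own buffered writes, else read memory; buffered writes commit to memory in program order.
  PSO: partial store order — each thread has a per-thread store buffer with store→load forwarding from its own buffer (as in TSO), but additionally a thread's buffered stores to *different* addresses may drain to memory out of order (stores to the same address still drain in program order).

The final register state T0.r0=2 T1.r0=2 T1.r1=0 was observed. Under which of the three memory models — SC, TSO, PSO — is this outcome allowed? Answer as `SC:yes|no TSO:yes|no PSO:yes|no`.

outcome vector order: (T0.r0,T1.r0,T1.r1)
under SC → (0,0,0), (0,0,2), (0,1,0), (0,1,2), (0,2,0), (0,2,2), (2,0,0), (2,0,2), (2,1,0), (2,1,2), (2,2,2)
under TSO → (0,0,0), (0,0,2), (0,1,0), (0,1,2), (0,2,0), (0,2,2), (2,0,0), (2,0,2), (2,1,0), (2,1,2), (2,2,2)
under PSO → (0,0,0), (0,0,2), (0,1,0), (0,1,2), (0,2,0), (0,2,2), (2,0,0), (2,0,2), (2,1,0), (2,1,2), (2,2,0), (2,2,2)
target (2,2,0) ∈ {PSO}

SC:no TSO:no PSO:yes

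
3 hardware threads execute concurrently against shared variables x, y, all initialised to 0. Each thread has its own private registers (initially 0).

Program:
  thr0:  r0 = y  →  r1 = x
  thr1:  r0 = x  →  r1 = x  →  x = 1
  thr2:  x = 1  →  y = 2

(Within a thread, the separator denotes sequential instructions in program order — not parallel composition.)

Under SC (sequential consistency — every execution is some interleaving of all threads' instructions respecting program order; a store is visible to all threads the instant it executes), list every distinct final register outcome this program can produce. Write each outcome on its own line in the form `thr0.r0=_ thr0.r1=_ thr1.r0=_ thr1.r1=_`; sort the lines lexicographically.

thr0.r0=0 thr0.r1=0 thr1.r0=0 thr1.r1=0
thr0.r0=0 thr0.r1=0 thr1.r0=0 thr1.r1=1
thr0.r0=0 thr0.r1=0 thr1.r0=1 thr1.r1=1
thr0.r0=0 thr0.r1=1 thr1.r0=0 thr1.r1=0
thr0.r0=0 thr0.r1=1 thr1.r0=0 thr1.r1=1
thr0.r0=0 thr0.r1=1 thr1.r0=1 thr1.r1=1
thr0.r0=2 thr0.r1=1 thr1.r0=0 thr1.r1=0
thr0.r0=2 thr0.r1=1 thr1.r0=0 thr1.r1=1
thr0.r0=2 thr0.r1=1 thr1.r0=1 thr1.r1=1

outcome vector order: (thr0.r0,thr0.r1,thr1.r0,thr1.r1)
|SC outcomes| = 9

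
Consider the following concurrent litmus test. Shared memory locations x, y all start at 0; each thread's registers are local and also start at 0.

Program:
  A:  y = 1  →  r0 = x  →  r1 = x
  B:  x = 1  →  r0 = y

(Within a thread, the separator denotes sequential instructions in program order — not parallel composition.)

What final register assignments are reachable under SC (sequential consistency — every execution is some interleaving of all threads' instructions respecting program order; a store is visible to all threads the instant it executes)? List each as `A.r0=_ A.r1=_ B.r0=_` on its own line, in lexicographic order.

A.r0=0 A.r1=0 B.r0=1
A.r0=0 A.r1=1 B.r0=1
A.r0=1 A.r1=1 B.r0=0
A.r0=1 A.r1=1 B.r0=1

outcome vector order: (A.r0,A.r1,B.r0)
|SC outcomes| = 4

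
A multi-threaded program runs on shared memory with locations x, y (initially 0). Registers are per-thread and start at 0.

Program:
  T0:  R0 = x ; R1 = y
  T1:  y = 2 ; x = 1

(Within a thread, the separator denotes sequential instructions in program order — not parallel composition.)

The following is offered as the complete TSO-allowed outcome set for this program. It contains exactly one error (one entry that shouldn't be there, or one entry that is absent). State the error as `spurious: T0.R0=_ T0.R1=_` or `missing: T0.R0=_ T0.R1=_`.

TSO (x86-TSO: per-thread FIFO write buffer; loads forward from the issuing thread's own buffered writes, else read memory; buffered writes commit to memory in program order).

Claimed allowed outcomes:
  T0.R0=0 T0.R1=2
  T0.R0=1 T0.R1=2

outcome vector order: (T0.R0,T0.R1)
[TSO] allowed = {(0,0) (0,2) (1,2)}
TSO∖claimed = {(0,0)}

missing: T0.R0=0 T0.R1=0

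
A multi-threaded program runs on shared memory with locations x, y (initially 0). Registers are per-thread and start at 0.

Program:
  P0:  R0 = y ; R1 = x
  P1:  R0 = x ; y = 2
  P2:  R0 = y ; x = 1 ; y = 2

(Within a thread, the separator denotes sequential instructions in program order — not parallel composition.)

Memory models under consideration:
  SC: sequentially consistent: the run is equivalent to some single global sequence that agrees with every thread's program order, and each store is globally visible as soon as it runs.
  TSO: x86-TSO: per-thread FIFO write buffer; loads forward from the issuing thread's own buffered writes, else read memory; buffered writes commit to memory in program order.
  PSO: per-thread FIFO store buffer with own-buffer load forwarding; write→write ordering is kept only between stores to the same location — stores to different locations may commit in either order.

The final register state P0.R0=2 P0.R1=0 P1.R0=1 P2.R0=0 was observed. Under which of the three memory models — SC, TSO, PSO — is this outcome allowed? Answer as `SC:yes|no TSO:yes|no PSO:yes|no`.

outcome vector order: (P0.R0,P0.R1,P1.R0,P2.R0)
[SC] allowed = {<0 0 0 0>, <0 0 0 2>, <0 0 1 0>, <0 1 0 0>, <0 1 0 2>, <0 1 1 0>, <2 0 0 0>, <2 0 0 2>, <2 1 0 0>, <2 1 0 2>, <2 1 1 0>}
[TSO] allowed = {<0 0 0 0>, <0 0 0 2>, <0 0 1 0>, <0 1 0 0>, <0 1 0 2>, <0 1 1 0>, <2 0 0 0>, <2 0 0 2>, <2 1 0 0>, <2 1 0 2>, <2 1 1 0>}
[PSO] allowed = {<0 0 0 0>, <0 0 0 2>, <0 0 1 0>, <0 1 0 0>, <0 1 0 2>, <0 1 1 0>, <2 0 0 0>, <2 0 0 2>, <2 0 1 0>, <2 1 0 0>, <2 1 0 2>, <2 1 1 0>}
target <2 0 1 0> ∈ {PSO}

SC:no TSO:no PSO:yes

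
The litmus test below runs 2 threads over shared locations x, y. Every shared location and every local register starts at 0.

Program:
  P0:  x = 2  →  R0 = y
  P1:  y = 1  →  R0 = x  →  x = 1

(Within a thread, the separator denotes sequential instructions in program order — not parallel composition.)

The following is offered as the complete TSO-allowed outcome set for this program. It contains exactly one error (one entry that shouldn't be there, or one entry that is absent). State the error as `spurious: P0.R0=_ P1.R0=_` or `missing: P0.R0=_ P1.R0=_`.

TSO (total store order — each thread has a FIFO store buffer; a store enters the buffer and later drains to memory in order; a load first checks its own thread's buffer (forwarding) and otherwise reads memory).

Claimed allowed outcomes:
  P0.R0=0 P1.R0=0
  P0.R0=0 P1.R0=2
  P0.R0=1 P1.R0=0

missing: P0.R0=1 P1.R0=2

outcome vector order: (P0.R0,P1.R0)
TSO (4): <0 0>, <0 2>, <1 0>, <1 2>
TSO∖claimed = {<1 2>}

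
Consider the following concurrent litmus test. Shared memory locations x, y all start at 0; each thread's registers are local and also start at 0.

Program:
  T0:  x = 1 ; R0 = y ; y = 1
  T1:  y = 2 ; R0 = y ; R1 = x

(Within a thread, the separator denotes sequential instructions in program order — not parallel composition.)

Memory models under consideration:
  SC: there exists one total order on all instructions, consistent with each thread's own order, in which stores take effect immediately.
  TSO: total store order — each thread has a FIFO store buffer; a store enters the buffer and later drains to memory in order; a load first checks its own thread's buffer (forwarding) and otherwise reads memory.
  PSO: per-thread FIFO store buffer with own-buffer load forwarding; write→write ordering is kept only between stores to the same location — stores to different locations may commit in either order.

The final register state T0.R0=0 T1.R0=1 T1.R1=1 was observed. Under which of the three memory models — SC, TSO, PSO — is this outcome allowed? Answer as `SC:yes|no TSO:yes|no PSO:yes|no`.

SC:yes TSO:yes PSO:yes

outcome vector order: (T0.R0,T1.R0,T1.R1)
[SC] allowed = {(0,1,1), (0,2,1), (2,1,1), (2,2,0), (2,2,1)}
[TSO] allowed = {(0,1,1), (0,2,0), (0,2,1), (2,1,1), (2,2,0), (2,2,1)}
[PSO] allowed = {(0,1,0), (0,1,1), (0,2,0), (0,2,1), (2,1,0), (2,1,1), (2,2,0), (2,2,1)}
target (0,1,1) ∈ {SC,TSO,PSO}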